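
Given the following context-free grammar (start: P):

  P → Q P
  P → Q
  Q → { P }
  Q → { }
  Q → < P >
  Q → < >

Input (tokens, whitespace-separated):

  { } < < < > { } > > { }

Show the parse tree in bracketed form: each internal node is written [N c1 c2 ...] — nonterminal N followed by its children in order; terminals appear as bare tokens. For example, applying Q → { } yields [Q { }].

P
Q P
{ } P
{ } Q P
{ } < P > P
{ } < Q > P
{ } < < P > > P
{ } < < Q P > > P
{ } < < < > P > > P
{ } < < < > Q > > P
{ } < < < > { } > > P
{ } < < < > { } > > Q
{ } < < < > { } > > { }

[P [Q { }] [P [Q < [P [Q < [P [Q < >] [P [Q { }]]] >]] >] [P [Q { }]]]]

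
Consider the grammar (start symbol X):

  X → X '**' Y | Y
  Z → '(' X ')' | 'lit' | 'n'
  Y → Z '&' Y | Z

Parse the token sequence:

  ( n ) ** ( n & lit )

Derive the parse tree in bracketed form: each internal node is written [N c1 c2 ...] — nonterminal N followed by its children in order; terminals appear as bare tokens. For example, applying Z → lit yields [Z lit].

X
X ** Y
Y ** Y
Z ** Y
( X ) ** Y
( Y ) ** Y
( Z ) ** Y
( n ) ** Y
( n ) ** Z
( n ) ** ( X )
( n ) ** ( Y )
( n ) ** ( Z & Y )
( n ) ** ( n & Y )
( n ) ** ( n & Z )
( n ) ** ( n & lit )

[X [X [Y [Z ( [X [Y [Z n]]] )]]] ** [Y [Z ( [X [Y [Z n] & [Y [Z lit]]]] )]]]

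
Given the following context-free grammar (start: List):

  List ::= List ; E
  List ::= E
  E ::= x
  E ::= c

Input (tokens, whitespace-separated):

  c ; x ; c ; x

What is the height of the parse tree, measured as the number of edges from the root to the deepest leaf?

[List [List [List [List [E c]] ; [E x]] ; [E c]] ; [E x]]

5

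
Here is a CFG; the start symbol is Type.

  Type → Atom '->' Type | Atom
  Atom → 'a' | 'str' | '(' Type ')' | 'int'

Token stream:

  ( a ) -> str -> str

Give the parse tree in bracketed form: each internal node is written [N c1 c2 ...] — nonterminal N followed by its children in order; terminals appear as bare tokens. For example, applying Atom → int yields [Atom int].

[Type [Atom ( [Type [Atom a]] )] -> [Type [Atom str] -> [Type [Atom str]]]]

Type
Atom -> Type
( Type ) -> Type
( Atom ) -> Type
( a ) -> Type
( a ) -> Atom -> Type
( a ) -> str -> Type
( a ) -> str -> Atom
( a ) -> str -> str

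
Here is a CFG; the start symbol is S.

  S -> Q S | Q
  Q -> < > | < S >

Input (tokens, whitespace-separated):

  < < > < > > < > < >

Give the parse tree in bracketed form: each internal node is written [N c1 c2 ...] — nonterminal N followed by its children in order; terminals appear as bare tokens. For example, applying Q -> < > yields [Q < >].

S
Q S
< S > S
< Q S > S
< < > S > S
< < > Q > S
< < > < > > S
< < > < > > Q S
< < > < > > < > S
< < > < > > < > Q
< < > < > > < > < >

[S [Q < [S [Q < >] [S [Q < >]]] >] [S [Q < >] [S [Q < >]]]]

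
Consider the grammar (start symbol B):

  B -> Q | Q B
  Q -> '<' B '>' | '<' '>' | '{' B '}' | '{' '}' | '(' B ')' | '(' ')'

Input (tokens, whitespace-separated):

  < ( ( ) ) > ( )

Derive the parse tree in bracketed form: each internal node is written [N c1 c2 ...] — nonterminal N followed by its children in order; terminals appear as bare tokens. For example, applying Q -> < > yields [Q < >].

B
Q B
< B > B
< Q > B
< ( B ) > B
< ( Q ) > B
< ( ( ) ) > B
< ( ( ) ) > Q
< ( ( ) ) > ( )

[B [Q < [B [Q ( [B [Q ( )]] )]] >] [B [Q ( )]]]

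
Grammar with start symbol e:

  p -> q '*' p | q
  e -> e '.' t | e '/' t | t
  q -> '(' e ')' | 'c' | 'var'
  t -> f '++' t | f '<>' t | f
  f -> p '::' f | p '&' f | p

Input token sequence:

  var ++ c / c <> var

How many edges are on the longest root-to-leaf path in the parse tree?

[e [e [t [f [p [q var]]] ++ [t [f [p [q c]]]]]] / [t [f [p [q c]]] <> [t [f [p [q var]]]]]]

7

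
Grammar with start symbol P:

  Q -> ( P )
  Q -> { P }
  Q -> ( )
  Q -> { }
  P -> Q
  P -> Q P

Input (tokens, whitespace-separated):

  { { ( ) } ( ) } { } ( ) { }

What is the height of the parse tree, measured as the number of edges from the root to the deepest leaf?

[P [Q { [P [Q { [P [Q ( )]] }] [P [Q ( )]]] }] [P [Q { }] [P [Q ( )] [P [Q { }]]]]]

6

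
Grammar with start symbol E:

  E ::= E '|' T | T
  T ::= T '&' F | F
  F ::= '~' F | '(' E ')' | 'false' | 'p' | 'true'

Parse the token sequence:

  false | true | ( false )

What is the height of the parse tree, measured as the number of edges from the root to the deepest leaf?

[E [E [E [T [F false]]] | [T [F true]]] | [T [F ( [E [T [F false]]] )]]]

6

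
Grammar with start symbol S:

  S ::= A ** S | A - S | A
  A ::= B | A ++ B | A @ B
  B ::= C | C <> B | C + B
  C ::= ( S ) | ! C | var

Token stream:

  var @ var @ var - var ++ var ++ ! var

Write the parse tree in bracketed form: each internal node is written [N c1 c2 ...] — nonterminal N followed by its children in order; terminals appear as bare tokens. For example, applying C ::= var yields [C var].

S
A - S
A @ B - S
A @ B @ B - S
B @ B @ B - S
C @ B @ B - S
var @ B @ B - S
var @ C @ B - S
var @ var @ B - S
var @ var @ C - S
var @ var @ var - S
var @ var @ var - A
var @ var @ var - A ++ B
var @ var @ var - A ++ B ++ B
var @ var @ var - B ++ B ++ B
var @ var @ var - C ++ B ++ B
var @ var @ var - var ++ B ++ B
var @ var @ var - var ++ C ++ B
var @ var @ var - var ++ var ++ B
var @ var @ var - var ++ var ++ C
var @ var @ var - var ++ var ++ ! C
var @ var @ var - var ++ var ++ ! var

[S [A [A [A [B [C var]]] @ [B [C var]]] @ [B [C var]]] - [S [A [A [A [B [C var]]] ++ [B [C var]]] ++ [B [C ! [C var]]]]]]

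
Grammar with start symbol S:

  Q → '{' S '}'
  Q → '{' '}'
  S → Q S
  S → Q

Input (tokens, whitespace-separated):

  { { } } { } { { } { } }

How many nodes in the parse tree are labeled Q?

[S [Q { [S [Q { }]] }] [S [Q { }] [S [Q { [S [Q { }] [S [Q { }]]] }]]]]

6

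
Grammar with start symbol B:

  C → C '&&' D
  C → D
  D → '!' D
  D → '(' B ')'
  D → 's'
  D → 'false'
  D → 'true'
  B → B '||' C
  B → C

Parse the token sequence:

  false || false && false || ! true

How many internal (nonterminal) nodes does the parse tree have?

[B [B [B [C [D false]]] || [C [C [D false]] && [D false]]] || [C [D ! [D true]]]]

12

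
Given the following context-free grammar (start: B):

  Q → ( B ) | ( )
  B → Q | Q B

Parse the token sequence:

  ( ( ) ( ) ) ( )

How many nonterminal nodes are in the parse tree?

8

[B [Q ( [B [Q ( )] [B [Q ( )]]] )] [B [Q ( )]]]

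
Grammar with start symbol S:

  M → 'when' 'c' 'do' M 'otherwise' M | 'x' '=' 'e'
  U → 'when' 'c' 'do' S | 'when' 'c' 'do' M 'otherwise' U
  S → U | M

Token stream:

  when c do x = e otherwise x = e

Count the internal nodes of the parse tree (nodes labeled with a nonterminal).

4

[S [M when c do [M x = e] otherwise [M x = e]]]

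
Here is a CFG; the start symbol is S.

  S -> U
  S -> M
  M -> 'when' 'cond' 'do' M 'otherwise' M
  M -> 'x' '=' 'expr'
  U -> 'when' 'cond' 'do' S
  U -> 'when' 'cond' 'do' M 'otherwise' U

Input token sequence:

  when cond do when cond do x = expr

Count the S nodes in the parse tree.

3

[S [U when cond do [S [U when cond do [S [M x = expr]]]]]]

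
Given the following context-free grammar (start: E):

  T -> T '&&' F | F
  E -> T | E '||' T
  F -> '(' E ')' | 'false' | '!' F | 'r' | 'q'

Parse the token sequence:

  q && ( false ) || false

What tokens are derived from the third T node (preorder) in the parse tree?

false

[E [E [T [T [F q]] && [F ( [E [T [F false]]] )]]] || [T [F false]]]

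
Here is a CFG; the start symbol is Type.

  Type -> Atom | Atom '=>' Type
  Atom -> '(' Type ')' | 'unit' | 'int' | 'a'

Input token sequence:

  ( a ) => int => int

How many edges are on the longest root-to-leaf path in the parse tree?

[Type [Atom ( [Type [Atom a]] )] => [Type [Atom int] => [Type [Atom int]]]]

4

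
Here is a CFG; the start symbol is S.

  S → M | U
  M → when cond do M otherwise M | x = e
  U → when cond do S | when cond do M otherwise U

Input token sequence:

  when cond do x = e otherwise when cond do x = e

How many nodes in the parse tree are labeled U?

[S [U when cond do [M x = e] otherwise [U when cond do [S [M x = e]]]]]

2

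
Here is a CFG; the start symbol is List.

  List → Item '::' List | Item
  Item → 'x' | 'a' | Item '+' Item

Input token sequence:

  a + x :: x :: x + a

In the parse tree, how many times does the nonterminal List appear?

[List [Item [Item a] + [Item x]] :: [List [Item x] :: [List [Item [Item x] + [Item a]]]]]

3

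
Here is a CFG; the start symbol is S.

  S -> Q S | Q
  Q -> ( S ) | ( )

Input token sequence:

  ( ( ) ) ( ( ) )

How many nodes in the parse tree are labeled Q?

4

[S [Q ( [S [Q ( )]] )] [S [Q ( [S [Q ( )]] )]]]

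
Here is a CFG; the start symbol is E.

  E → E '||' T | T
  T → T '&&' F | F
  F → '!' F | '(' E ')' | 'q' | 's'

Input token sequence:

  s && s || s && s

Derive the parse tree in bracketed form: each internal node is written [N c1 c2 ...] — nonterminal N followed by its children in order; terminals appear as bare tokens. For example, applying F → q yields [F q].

E
E || T
T || T
T && F || T
F && F || T
s && F || T
s && s || T
s && s || T && F
s && s || F && F
s && s || s && F
s && s || s && s

[E [E [T [T [F s]] && [F s]]] || [T [T [F s]] && [F s]]]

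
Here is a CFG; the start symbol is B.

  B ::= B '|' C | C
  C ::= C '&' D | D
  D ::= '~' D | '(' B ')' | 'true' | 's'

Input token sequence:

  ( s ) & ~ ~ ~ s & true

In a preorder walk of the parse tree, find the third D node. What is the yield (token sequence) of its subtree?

[B [C [C [C [D ( [B [C [D s]]] )]] & [D ~ [D ~ [D ~ [D s]]]]] & [D true]]]

~ ~ ~ s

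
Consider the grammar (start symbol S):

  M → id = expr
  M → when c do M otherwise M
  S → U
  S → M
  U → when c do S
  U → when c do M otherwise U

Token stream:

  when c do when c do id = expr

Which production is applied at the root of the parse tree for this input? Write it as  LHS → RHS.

[S [U when c do [S [U when c do [S [M id = expr]]]]]]

S → U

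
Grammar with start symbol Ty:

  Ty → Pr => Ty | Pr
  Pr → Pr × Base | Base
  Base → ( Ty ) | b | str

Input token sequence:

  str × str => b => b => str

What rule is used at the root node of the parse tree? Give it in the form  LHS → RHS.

[Ty [Pr [Pr [Base str]] × [Base str]] => [Ty [Pr [Base b]] => [Ty [Pr [Base b]] => [Ty [Pr [Base str]]]]]]

Ty → Pr => Ty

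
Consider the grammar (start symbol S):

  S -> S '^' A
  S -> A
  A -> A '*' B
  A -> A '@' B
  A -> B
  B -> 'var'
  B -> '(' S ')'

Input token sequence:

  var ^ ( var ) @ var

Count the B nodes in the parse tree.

[S [S [A [B var]]] ^ [A [A [B ( [S [A [B var]]] )]] @ [B var]]]

4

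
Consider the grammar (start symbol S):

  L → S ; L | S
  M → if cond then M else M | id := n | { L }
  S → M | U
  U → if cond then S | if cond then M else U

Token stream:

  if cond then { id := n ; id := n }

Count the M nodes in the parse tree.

[S [U if cond then [S [M { [L [S [M id := n]] ; [L [S [M id := n]]]] }]]]]

3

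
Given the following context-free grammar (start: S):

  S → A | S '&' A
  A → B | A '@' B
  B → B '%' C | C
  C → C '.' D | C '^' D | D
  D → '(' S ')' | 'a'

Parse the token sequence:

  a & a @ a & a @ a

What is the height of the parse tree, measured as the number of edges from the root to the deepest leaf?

[S [S [S [A [B [C [D a]]]]] & [A [A [B [C [D a]]]] @ [B [C [D a]]]]] & [A [A [B [C [D a]]]] @ [B [C [D a]]]]]

7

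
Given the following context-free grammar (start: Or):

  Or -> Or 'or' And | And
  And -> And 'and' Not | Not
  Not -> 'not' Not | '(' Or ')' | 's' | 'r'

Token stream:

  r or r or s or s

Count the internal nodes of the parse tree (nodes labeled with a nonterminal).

12

[Or [Or [Or [Or [And [Not r]]] or [And [Not r]]] or [And [Not s]]] or [And [Not s]]]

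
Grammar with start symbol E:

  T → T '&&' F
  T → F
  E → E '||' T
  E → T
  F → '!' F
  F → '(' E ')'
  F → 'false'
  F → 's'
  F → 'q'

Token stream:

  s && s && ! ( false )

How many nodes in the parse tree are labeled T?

4

[E [T [T [T [F s]] && [F s]] && [F ! [F ( [E [T [F false]]] )]]]]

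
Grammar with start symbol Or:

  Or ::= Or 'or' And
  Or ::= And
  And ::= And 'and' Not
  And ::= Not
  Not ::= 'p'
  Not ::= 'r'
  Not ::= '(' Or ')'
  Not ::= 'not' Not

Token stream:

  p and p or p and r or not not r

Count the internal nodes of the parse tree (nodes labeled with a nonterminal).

[Or [Or [Or [And [And [Not p]] and [Not p]]] or [And [And [Not p]] and [Not r]]] or [And [Not not [Not not [Not r]]]]]

15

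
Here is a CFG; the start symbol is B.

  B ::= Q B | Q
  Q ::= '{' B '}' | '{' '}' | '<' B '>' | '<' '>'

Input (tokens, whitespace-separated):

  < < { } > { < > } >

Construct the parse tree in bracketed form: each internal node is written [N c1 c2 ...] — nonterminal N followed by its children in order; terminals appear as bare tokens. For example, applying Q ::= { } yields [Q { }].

B
Q
< B >
< Q B >
< < B > B >
< < Q > B >
< < { } > B >
< < { } > Q >
< < { } > { B } >
< < { } > { Q } >
< < { } > { < > } >

[B [Q < [B [Q < [B [Q { }]] >] [B [Q { [B [Q < >]] }]]] >]]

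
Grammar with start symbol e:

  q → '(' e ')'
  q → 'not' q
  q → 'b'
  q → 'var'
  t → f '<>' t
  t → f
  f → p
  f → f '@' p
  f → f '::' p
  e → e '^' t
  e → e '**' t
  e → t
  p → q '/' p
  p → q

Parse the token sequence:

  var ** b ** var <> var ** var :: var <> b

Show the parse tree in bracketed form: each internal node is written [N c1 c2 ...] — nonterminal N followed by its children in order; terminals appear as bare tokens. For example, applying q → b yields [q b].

[e [e [e [e [t [f [p [q var]]]]] ** [t [f [p [q b]]]]] ** [t [f [p [q var]]] <> [t [f [p [q var]]]]]] ** [t [f [f [p [q var]]] :: [p [q var]]] <> [t [f [p [q b]]]]]]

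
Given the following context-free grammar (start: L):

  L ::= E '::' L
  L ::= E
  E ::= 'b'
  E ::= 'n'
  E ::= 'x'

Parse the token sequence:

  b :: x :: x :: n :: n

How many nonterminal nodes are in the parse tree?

[L [E b] :: [L [E x] :: [L [E x] :: [L [E n] :: [L [E n]]]]]]

10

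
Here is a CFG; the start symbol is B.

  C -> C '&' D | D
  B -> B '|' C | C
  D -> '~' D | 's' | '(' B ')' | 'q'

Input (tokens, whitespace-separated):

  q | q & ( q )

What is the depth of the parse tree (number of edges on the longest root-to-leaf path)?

6

[B [B [C [D q]]] | [C [C [D q]] & [D ( [B [C [D q]]] )]]]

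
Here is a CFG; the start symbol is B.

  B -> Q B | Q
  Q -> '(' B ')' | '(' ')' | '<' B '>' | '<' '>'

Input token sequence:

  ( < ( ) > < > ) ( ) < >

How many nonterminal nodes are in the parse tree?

[B [Q ( [B [Q < [B [Q ( )]] >] [B [Q < >]]] )] [B [Q ( )] [B [Q < >]]]]

12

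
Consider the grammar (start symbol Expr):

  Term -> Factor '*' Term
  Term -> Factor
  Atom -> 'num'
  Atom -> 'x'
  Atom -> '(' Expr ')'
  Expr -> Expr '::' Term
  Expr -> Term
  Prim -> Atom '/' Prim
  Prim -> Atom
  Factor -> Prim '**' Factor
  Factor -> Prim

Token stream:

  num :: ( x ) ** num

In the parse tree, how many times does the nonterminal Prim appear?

4

[Expr [Expr [Term [Factor [Prim [Atom num]]]]] :: [Term [Factor [Prim [Atom ( [Expr [Term [Factor [Prim [Atom x]]]]] )]] ** [Factor [Prim [Atom num]]]]]]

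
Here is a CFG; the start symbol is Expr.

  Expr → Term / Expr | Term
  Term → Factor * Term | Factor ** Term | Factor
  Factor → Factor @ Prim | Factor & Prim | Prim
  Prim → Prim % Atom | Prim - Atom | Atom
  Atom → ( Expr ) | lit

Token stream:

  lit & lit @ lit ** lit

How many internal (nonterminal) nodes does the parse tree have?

15

[Expr [Term [Factor [Factor [Factor [Prim [Atom lit]]] & [Prim [Atom lit]]] @ [Prim [Atom lit]]] ** [Term [Factor [Prim [Atom lit]]]]]]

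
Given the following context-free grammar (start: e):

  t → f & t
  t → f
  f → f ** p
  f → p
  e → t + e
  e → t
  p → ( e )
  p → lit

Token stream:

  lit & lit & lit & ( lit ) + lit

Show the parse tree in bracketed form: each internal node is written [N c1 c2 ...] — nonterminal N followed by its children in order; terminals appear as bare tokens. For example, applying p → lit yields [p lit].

[e [t [f [p lit]] & [t [f [p lit]] & [t [f [p lit]] & [t [f [p ( [e [t [f [p lit]]]] )]]]]]] + [e [t [f [p lit]]]]]

e
t + e
f & t + e
p & t + e
lit & t + e
lit & f & t + e
lit & p & t + e
lit & lit & t + e
lit & lit & f & t + e
lit & lit & p & t + e
lit & lit & lit & t + e
lit & lit & lit & f + e
lit & lit & lit & p + e
lit & lit & lit & ( e ) + e
lit & lit & lit & ( t ) + e
lit & lit & lit & ( f ) + e
lit & lit & lit & ( p ) + e
lit & lit & lit & ( lit ) + e
lit & lit & lit & ( lit ) + t
lit & lit & lit & ( lit ) + f
lit & lit & lit & ( lit ) + p
lit & lit & lit & ( lit ) + lit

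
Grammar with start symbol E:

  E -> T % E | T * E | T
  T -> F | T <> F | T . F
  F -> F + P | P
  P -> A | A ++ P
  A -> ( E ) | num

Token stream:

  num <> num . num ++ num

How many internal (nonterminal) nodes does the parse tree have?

15

[E [T [T [T [F [P [A num]]]] <> [F [P [A num]]]] . [F [P [A num] ++ [P [A num]]]]]]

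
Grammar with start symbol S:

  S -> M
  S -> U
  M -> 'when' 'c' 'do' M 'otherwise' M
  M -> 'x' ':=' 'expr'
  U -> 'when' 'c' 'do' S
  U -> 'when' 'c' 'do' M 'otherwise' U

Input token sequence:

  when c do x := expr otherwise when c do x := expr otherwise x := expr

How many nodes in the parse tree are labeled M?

[S [M when c do [M x := expr] otherwise [M when c do [M x := expr] otherwise [M x := expr]]]]

5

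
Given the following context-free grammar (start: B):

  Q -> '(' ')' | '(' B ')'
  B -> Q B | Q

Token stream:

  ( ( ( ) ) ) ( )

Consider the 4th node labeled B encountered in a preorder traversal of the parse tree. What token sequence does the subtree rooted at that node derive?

[B [Q ( [B [Q ( [B [Q ( )]] )]] )] [B [Q ( )]]]

( )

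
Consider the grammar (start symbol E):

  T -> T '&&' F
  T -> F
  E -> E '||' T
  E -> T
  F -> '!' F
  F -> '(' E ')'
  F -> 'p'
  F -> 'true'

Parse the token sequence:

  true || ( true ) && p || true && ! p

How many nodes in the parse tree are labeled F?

7

[E [E [E [T [F true]]] || [T [T [F ( [E [T [F true]]] )]] && [F p]]] || [T [T [F true]] && [F ! [F p]]]]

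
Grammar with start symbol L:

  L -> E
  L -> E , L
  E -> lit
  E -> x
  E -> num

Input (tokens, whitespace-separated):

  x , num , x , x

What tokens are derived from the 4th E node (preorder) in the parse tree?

x

[L [E x] , [L [E num] , [L [E x] , [L [E x]]]]]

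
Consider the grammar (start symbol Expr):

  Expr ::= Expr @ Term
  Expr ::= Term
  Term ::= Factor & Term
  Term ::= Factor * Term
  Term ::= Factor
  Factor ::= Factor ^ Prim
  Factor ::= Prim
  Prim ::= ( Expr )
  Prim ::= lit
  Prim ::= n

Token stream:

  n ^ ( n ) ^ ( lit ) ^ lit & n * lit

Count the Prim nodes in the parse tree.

[Expr [Term [Factor [Factor [Factor [Factor [Prim n]] ^ [Prim ( [Expr [Term [Factor [Prim n]]]] )]] ^ [Prim ( [Expr [Term [Factor [Prim lit]]]] )]] ^ [Prim lit]] & [Term [Factor [Prim n]] * [Term [Factor [Prim lit]]]]]]

8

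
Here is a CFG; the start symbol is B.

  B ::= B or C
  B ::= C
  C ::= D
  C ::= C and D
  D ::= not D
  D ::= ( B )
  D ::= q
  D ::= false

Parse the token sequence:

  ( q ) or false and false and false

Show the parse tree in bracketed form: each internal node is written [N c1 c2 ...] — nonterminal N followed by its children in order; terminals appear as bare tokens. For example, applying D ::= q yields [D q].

[B [B [C [D ( [B [C [D q]]] )]]] or [C [C [C [D false]] and [D false]] and [D false]]]

B
B or C
C or C
D or C
( B ) or C
( C ) or C
( D ) or C
( q ) or C
( q ) or C and D
( q ) or C and D and D
( q ) or D and D and D
( q ) or false and D and D
( q ) or false and false and D
( q ) or false and false and false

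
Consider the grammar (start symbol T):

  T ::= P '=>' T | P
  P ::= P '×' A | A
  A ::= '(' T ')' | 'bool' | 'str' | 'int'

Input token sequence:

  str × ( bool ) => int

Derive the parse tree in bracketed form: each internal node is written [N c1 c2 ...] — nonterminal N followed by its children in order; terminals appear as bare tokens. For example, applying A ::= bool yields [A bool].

T
P => T
P × A => T
A × A => T
str × A => T
str × ( T ) => T
str × ( P ) => T
str × ( A ) => T
str × ( bool ) => T
str × ( bool ) => P
str × ( bool ) => A
str × ( bool ) => int

[T [P [P [A str]] × [A ( [T [P [A bool]]] )]] => [T [P [A int]]]]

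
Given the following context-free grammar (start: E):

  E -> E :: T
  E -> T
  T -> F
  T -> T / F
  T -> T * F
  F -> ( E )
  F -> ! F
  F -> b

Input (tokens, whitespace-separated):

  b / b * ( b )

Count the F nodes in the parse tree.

[E [T [T [T [F b]] / [F b]] * [F ( [E [T [F b]]] )]]]

4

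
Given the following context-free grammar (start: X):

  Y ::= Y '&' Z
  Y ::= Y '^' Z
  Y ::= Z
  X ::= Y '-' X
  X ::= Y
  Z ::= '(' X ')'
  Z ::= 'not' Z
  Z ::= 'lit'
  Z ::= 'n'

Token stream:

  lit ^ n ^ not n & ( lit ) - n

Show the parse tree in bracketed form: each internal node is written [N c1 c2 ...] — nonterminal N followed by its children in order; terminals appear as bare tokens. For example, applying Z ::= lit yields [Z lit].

X
Y - X
Y & Z - X
Y ^ Z & Z - X
Y ^ Z ^ Z & Z - X
Z ^ Z ^ Z & Z - X
lit ^ Z ^ Z & Z - X
lit ^ n ^ Z & Z - X
lit ^ n ^ not Z & Z - X
lit ^ n ^ not n & Z - X
lit ^ n ^ not n & ( X ) - X
lit ^ n ^ not n & ( Y ) - X
lit ^ n ^ not n & ( Z ) - X
lit ^ n ^ not n & ( lit ) - X
lit ^ n ^ not n & ( lit ) - Y
lit ^ n ^ not n & ( lit ) - Z
lit ^ n ^ not n & ( lit ) - n

[X [Y [Y [Y [Y [Z lit]] ^ [Z n]] ^ [Z not [Z n]]] & [Z ( [X [Y [Z lit]]] )]] - [X [Y [Z n]]]]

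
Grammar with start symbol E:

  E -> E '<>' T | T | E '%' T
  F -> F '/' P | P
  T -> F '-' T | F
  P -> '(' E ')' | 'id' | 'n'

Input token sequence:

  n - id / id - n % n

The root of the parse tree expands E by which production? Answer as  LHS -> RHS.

E -> E '%' T

[E [E [T [F [P n]] - [T [F [F [P id]] / [P id]] - [T [F [P n]]]]]] % [T [F [P n]]]]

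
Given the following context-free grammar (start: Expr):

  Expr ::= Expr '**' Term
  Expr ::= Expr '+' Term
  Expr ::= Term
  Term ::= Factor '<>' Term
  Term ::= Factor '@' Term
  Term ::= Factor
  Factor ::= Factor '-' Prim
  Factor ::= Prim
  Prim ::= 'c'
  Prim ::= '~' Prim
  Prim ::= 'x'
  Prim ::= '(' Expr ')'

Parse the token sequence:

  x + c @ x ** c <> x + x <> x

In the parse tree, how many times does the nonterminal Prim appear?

7

[Expr [Expr [Expr [Expr [Term [Factor [Prim x]]]] + [Term [Factor [Prim c]] @ [Term [Factor [Prim x]]]]] ** [Term [Factor [Prim c]] <> [Term [Factor [Prim x]]]]] + [Term [Factor [Prim x]] <> [Term [Factor [Prim x]]]]]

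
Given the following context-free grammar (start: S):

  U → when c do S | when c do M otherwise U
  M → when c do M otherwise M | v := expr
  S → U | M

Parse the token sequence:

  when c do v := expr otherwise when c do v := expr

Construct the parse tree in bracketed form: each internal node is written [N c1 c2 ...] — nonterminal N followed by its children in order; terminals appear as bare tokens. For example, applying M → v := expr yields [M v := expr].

[S [U when c do [M v := expr] otherwise [U when c do [S [M v := expr]]]]]

S
U
when c do M otherwise U
when c do v := expr otherwise U
when c do v := expr otherwise when c do S
when c do v := expr otherwise when c do M
when c do v := expr otherwise when c do v := expr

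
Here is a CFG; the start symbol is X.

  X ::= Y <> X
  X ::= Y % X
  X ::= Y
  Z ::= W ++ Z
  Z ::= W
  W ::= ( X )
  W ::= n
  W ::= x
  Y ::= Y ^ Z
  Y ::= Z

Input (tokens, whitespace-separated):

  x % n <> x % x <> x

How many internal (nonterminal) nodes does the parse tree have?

20

[X [Y [Z [W x]]] % [X [Y [Z [W n]]] <> [X [Y [Z [W x]]] % [X [Y [Z [W x]]] <> [X [Y [Z [W x]]]]]]]]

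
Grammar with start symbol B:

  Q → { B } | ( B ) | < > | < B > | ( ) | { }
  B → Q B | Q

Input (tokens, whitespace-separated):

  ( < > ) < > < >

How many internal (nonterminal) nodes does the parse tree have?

[B [Q ( [B [Q < >]] )] [B [Q < >] [B [Q < >]]]]

8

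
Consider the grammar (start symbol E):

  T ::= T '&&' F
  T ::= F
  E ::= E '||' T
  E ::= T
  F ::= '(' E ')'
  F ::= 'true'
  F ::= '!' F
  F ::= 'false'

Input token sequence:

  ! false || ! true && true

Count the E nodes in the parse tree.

2

[E [E [T [F ! [F false]]]] || [T [T [F ! [F true]]] && [F true]]]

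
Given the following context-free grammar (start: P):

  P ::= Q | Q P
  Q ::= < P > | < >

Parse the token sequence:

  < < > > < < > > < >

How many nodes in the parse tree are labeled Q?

[P [Q < [P [Q < >]] >] [P [Q < [P [Q < >]] >] [P [Q < >]]]]

5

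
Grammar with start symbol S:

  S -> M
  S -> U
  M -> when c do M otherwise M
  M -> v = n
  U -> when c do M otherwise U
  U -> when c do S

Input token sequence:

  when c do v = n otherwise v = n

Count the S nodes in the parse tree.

[S [M when c do [M v = n] otherwise [M v = n]]]

1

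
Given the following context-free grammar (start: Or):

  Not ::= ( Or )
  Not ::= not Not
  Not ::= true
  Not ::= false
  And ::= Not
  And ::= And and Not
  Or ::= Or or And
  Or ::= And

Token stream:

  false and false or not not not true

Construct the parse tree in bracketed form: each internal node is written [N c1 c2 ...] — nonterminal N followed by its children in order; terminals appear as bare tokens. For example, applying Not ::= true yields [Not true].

Or
Or or And
And or And
And and Not or And
Not and Not or And
false and Not or And
false and false or And
false and false or Not
false and false or not Not
false and false or not not Not
false and false or not not not Not
false and false or not not not true

[Or [Or [And [And [Not false]] and [Not false]]] or [And [Not not [Not not [Not not [Not true]]]]]]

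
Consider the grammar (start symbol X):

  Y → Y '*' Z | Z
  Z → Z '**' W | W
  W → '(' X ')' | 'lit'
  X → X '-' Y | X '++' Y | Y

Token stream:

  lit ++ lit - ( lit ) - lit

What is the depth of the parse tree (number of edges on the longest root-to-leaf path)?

[X [X [X [X [Y [Z [W lit]]]] ++ [Y [Z [W lit]]]] - [Y [Z [W ( [X [Y [Z [W lit]]]] )]]]] - [Y [Z [W lit]]]]

9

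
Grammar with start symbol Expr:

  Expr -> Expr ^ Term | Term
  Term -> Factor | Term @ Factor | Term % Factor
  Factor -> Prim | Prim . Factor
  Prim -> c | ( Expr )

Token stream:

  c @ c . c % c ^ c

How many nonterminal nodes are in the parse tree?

[Expr [Expr [Term [Term [Term [Factor [Prim c]]] @ [Factor [Prim c] . [Factor [Prim c]]]] % [Factor [Prim c]]]] ^ [Term [Factor [Prim c]]]]

16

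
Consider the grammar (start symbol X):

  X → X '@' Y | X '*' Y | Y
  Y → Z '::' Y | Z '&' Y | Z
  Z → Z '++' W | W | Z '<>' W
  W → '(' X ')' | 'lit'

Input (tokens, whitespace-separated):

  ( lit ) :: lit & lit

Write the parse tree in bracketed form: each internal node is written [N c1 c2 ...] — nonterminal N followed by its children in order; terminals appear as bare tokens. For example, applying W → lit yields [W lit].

X
Y
Z :: Y
W :: Y
( X ) :: Y
( Y ) :: Y
( Z ) :: Y
( W ) :: Y
( lit ) :: Y
( lit ) :: Z & Y
( lit ) :: W & Y
( lit ) :: lit & Y
( lit ) :: lit & Z
( lit ) :: lit & W
( lit ) :: lit & lit

[X [Y [Z [W ( [X [Y [Z [W lit]]]] )]] :: [Y [Z [W lit]] & [Y [Z [W lit]]]]]]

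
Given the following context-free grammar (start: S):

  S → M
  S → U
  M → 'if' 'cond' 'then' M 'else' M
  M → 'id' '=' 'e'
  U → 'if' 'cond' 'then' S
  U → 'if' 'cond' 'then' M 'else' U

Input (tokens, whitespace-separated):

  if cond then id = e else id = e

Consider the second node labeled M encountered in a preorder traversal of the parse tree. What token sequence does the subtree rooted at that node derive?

[S [M if cond then [M id = e] else [M id = e]]]

id = e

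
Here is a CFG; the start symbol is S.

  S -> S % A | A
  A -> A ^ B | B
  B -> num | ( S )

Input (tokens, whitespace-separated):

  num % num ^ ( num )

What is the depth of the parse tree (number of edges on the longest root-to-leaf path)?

6

[S [S [A [B num]]] % [A [A [B num]] ^ [B ( [S [A [B num]]] )]]]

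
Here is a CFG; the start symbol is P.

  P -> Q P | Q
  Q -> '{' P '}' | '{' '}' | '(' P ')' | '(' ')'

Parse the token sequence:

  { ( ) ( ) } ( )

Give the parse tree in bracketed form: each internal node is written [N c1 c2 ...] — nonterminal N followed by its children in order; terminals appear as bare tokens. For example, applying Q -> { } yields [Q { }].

[P [Q { [P [Q ( )] [P [Q ( )]]] }] [P [Q ( )]]]

P
Q P
{ P } P
{ Q P } P
{ ( ) P } P
{ ( ) Q } P
{ ( ) ( ) } P
{ ( ) ( ) } Q
{ ( ) ( ) } ( )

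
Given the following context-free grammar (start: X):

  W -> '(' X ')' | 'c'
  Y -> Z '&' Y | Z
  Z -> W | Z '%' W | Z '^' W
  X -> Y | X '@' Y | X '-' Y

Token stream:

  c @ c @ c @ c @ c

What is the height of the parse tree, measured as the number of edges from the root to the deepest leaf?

[X [X [X [X [X [Y [Z [W c]]]] @ [Y [Z [W c]]]] @ [Y [Z [W c]]]] @ [Y [Z [W c]]]] @ [Y [Z [W c]]]]

8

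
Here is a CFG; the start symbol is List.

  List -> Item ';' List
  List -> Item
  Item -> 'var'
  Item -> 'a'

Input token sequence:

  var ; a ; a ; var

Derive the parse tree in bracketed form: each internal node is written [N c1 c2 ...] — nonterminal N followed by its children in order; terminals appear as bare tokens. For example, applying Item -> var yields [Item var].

[List [Item var] ; [List [Item a] ; [List [Item a] ; [List [Item var]]]]]

List
Item ; List
var ; List
var ; Item ; List
var ; a ; List
var ; a ; Item ; List
var ; a ; a ; List
var ; a ; a ; Item
var ; a ; a ; var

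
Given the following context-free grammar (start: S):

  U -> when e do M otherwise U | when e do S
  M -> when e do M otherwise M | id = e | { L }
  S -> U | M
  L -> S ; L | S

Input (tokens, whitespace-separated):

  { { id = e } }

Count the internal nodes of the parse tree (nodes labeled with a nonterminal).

8

[S [M { [L [S [M { [L [S [M id = e]]] }]]] }]]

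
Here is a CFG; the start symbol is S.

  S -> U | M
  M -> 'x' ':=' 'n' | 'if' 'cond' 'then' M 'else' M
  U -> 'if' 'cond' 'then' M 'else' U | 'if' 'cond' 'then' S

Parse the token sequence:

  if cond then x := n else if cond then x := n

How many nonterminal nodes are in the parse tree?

6

[S [U if cond then [M x := n] else [U if cond then [S [M x := n]]]]]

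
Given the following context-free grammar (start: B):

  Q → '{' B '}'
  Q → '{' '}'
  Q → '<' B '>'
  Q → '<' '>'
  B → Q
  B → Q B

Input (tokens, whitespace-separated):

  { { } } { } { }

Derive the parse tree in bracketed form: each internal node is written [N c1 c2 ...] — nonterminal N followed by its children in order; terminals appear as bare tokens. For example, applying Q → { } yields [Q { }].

B
Q B
{ B } B
{ Q } B
{ { } } B
{ { } } Q B
{ { } } { } B
{ { } } { } Q
{ { } } { } { }

[B [Q { [B [Q { }]] }] [B [Q { }] [B [Q { }]]]]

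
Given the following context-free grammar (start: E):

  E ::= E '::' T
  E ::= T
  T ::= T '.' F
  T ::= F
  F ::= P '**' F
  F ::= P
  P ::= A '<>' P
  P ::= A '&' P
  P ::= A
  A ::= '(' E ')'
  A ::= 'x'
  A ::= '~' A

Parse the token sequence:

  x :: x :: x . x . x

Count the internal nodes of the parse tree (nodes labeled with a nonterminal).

[E [E [E [T [F [P [A x]]]]] :: [T [F [P [A x]]]]] :: [T [T [T [F [P [A x]]]] . [F [P [A x]]]] . [F [P [A x]]]]]

23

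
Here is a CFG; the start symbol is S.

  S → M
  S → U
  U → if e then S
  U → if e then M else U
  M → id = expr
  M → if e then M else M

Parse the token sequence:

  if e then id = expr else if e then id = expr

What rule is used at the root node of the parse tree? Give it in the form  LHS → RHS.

S → U

[S [U if e then [M id = expr] else [U if e then [S [M id = expr]]]]]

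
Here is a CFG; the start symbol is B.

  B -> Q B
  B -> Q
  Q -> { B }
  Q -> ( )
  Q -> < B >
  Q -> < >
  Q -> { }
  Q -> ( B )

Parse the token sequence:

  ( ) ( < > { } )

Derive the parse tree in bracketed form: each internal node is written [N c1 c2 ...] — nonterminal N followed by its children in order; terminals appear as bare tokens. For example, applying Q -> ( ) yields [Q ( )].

B
Q B
( ) B
( ) Q
( ) ( B )
( ) ( Q B )
( ) ( < > B )
( ) ( < > Q )
( ) ( < > { } )

[B [Q ( )] [B [Q ( [B [Q < >] [B [Q { }]]] )]]]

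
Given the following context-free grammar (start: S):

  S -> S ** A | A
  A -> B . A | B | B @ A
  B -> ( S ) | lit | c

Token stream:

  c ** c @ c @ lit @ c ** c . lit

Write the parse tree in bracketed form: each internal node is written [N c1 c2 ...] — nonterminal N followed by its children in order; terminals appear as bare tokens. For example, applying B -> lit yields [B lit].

S
S ** A
S ** A ** A
A ** A ** A
B ** A ** A
c ** A ** A
c ** B @ A ** A
c ** c @ A ** A
c ** c @ B @ A ** A
c ** c @ c @ A ** A
c ** c @ c @ B @ A ** A
c ** c @ c @ lit @ A ** A
c ** c @ c @ lit @ B ** A
c ** c @ c @ lit @ c ** A
c ** c @ c @ lit @ c ** B . A
c ** c @ c @ lit @ c ** c . A
c ** c @ c @ lit @ c ** c . B
c ** c @ c @ lit @ c ** c . lit

[S [S [S [A [B c]]] ** [A [B c] @ [A [B c] @ [A [B lit] @ [A [B c]]]]]] ** [A [B c] . [A [B lit]]]]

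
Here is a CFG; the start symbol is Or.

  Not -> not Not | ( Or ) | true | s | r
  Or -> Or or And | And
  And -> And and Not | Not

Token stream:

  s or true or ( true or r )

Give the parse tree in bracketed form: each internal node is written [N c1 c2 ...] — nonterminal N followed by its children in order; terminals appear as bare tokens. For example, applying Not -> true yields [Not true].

[Or [Or [Or [And [Not s]]] or [And [Not true]]] or [And [Not ( [Or [Or [And [Not true]]] or [And [Not r]]] )]]]

Or
Or or And
Or or And or And
And or And or And
Not or And or And
s or And or And
s or Not or And
s or true or And
s or true or Not
s or true or ( Or )
s or true or ( Or or And )
s or true or ( And or And )
s or true or ( Not or And )
s or true or ( true or And )
s or true or ( true or Not )
s or true or ( true or r )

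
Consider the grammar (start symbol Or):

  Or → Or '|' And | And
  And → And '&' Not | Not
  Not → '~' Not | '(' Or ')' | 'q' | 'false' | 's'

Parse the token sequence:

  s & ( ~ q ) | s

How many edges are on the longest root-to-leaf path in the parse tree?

[Or [Or [And [And [Not s]] & [Not ( [Or [And [Not ~ [Not q]]]] )]]] | [And [Not s]]]

8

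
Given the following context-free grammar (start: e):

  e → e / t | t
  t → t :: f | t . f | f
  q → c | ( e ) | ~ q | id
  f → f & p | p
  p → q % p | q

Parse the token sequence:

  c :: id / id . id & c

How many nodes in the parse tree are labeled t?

4

[e [e [t [t [f [p [q c]]]] :: [f [p [q id]]]]] / [t [t [f [p [q id]]]] . [f [f [p [q id]]] & [p [q c]]]]]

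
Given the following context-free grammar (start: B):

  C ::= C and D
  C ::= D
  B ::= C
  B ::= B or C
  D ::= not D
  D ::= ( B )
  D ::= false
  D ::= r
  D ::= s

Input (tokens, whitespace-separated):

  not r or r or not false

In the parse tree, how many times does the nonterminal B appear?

[B [B [B [C [D not [D r]]]] or [C [D r]]] or [C [D not [D false]]]]

3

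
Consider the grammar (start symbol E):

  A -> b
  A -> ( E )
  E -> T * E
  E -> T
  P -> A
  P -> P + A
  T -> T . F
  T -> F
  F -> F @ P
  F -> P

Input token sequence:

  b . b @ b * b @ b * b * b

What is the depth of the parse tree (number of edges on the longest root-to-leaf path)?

8

[E [T [T [F [P [A b]]]] . [F [F [P [A b]]] @ [P [A b]]]] * [E [T [F [F [P [A b]]] @ [P [A b]]]] * [E [T [F [P [A b]]]] * [E [T [F [P [A b]]]]]]]]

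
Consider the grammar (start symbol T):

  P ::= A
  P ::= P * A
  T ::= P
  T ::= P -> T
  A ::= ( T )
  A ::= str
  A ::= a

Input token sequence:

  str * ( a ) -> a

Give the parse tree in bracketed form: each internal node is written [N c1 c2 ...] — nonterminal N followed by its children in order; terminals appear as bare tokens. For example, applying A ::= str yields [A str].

[T [P [P [A str]] * [A ( [T [P [A a]]] )]] -> [T [P [A a]]]]

T
P -> T
P * A -> T
A * A -> T
str * A -> T
str * ( T ) -> T
str * ( P ) -> T
str * ( A ) -> T
str * ( a ) -> T
str * ( a ) -> P
str * ( a ) -> A
str * ( a ) -> a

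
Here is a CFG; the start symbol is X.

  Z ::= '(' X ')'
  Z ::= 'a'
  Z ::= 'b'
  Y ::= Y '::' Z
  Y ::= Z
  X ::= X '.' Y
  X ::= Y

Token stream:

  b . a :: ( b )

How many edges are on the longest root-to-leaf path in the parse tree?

[X [X [Y [Z b]]] . [Y [Y [Z a]] :: [Z ( [X [Y [Z b]]] )]]]

6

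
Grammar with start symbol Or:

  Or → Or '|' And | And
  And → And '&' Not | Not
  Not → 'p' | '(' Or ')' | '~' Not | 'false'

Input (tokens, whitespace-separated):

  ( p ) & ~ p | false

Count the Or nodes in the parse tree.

3

[Or [Or [And [And [Not ( [Or [And [Not p]]] )]] & [Not ~ [Not p]]]] | [And [Not false]]]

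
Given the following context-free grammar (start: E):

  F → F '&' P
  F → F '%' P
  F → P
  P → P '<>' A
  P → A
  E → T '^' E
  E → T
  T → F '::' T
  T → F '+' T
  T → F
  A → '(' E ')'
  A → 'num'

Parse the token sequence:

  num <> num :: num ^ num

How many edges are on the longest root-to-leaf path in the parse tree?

6

[E [T [F [P [P [A num]] <> [A num]]] :: [T [F [P [A num]]]]] ^ [E [T [F [P [A num]]]]]]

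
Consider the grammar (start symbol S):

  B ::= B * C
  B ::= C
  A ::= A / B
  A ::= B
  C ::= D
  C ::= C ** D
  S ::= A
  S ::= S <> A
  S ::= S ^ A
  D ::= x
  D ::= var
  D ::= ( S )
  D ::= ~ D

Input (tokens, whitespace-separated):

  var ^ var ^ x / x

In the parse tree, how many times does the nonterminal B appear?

4

[S [S [S [A [B [C [D var]]]]] ^ [A [B [C [D var]]]]] ^ [A [A [B [C [D x]]]] / [B [C [D x]]]]]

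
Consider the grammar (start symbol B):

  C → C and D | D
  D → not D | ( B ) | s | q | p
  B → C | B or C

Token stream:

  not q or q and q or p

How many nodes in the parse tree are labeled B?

3

[B [B [B [C [D not [D q]]]] or [C [C [D q]] and [D q]]] or [C [D p]]]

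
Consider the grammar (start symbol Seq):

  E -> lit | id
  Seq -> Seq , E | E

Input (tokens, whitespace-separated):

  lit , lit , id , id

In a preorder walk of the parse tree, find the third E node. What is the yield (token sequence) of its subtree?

id

[Seq [Seq [Seq [Seq [E lit]] , [E lit]] , [E id]] , [E id]]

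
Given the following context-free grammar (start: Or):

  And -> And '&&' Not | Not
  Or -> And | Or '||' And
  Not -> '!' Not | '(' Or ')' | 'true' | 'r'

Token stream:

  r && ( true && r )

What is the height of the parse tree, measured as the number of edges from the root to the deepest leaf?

[Or [And [And [Not r]] && [Not ( [Or [And [And [Not true]] && [Not r]]] )]]]

7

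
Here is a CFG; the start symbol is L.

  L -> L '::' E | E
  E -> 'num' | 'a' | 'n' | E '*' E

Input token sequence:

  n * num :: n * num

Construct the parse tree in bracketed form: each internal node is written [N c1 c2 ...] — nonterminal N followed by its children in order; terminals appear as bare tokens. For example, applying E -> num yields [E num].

[L [L [E [E n] * [E num]]] :: [E [E n] * [E num]]]

L
L :: E
E :: E
E * E :: E
n * E :: E
n * num :: E
n * num :: E * E
n * num :: n * E
n * num :: n * num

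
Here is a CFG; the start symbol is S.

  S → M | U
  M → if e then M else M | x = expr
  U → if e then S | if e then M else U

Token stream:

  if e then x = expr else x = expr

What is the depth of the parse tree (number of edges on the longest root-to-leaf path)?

[S [M if e then [M x = expr] else [M x = expr]]]

3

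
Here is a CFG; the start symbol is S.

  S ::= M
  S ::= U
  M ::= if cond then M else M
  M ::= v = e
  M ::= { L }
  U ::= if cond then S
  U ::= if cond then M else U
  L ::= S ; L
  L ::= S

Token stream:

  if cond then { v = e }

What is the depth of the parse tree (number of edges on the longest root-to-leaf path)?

[S [U if cond then [S [M { [L [S [M v = e]]] }]]]]

7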